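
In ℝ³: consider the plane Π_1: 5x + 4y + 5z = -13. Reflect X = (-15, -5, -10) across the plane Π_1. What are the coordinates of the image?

λ = (n·X − d)/|n|² = (-145 − (-13))/66 = -2.
Reflection = X − 2λn = (-15, -5, -10) − (-4)·(5, 4, 5) = (5, 11, 10).

(5, 11, 10)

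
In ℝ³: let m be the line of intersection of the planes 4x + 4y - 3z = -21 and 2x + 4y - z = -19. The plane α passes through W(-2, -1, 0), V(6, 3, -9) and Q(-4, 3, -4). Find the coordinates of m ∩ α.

(2, -5, 3)

Direction of m: (4, 4, -3) × (2, 4, -1) = (8, -2, 8).
A point on m: solving the two plane equations with x = -14 gives (-14, -1, -13).
WV = (8, 4, -9), WQ = (-2, 4, -4); a normal to α is WV × WQ = (20, 50, 40).
Using W: α has equation 20x + 50y + 40z = -90.
Substitute r = (-14, -1, -13) + t(8, -2, 8) into the plane: -850 + 380t = -90, so t = 2.
Intersection: (-14, -1, -13) + 2·(8, -2, 8) = (2, -5, 3).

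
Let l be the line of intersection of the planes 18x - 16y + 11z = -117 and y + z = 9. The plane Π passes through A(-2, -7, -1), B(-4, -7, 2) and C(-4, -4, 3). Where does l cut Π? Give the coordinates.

(0, 8, 1)

Direction of l: (18, -16, 11) × (0, 1, 1) = (-27, -18, 18).
A point on l: solving the two plane equations with x = 3 gives (3, 10, -1).
AB = (-2, 0, 3), AC = (-2, 3, 4); a normal to Π is AB × AC = (-9, 2, -6).
Using A: Π has equation -9x + 2y - 6z = 10.
Substitute r = (3, 10, -1) + t(-27, -18, 18) into the plane: -1 + 99t = 10, so t = 1/9.
Intersection: (3, 10, -1) + (1/9)·(-27, -18, 18) = (0, 8, 1).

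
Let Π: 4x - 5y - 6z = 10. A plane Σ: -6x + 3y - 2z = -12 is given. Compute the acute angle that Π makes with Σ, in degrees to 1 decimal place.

63.9

cos θ = |n₁·n₂| / (|n₁||n₂|) = |-27| / (√77 · √49).
θ = arccos(0.43956) ≈ 63.9°.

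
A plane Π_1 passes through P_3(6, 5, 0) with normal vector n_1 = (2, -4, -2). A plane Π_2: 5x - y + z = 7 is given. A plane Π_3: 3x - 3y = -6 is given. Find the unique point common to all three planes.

(3, 5, -3)

Π_1: n_1·r = n_1·P_3 gives 2x - 4y - 2z = -8.
Solving the 3×3 linear system 2x - 4y - 2z = -8, 5x - y + z = 7, 3x - 3y = -6 (e.g. by elimination or Cramer's rule, determinant = 18) gives (3, 5, -3).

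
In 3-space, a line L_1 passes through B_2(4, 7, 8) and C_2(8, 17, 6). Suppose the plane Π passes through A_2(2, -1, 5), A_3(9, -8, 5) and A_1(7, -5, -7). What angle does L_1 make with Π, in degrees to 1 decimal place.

63.0

A direction vector for L_1 is C_2 − B_2 = (4, 10, -2).
A_2A_3 = (7, -7, 0), A_2A_1 = (5, -4, -12); a normal to Π is A_2A_3 × A_2A_1 = (84, 84, 7).
Using A_2: Π has equation 84x + 84y + 7z = 119.
sin θ = |n·v| / (|n||v|) = |1162| / (√14161 · √120) = 0.89139.
θ ≈ 63.0°.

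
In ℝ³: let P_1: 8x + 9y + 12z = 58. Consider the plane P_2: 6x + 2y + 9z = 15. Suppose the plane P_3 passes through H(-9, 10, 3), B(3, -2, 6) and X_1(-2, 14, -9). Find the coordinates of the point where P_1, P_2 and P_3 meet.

(-4, 6, 3)

HB = (12, -12, 3), HX_1 = (7, 4, -12); a normal to P_3 is HB × HX_1 = (132, 165, 132).
Using H: P_3 has equation 132x + 165y + 132z = 858.
Solving the 3×3 linear system 8x + 9y + 12z = 58, 6x + 2y + 9z = 15, 132x + 165y + 132z = 858 (e.g. by elimination or Cramer's rule, determinant = 2508) gives (-4, 6, 3).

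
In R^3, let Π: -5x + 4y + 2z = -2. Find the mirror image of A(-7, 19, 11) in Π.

λ = (n·A − d)/|n|² = (133 − (-2))/45 = 3.
Reflection = A − 2λn = (-7, 19, 11) − 6·(-5, 4, 2) = (23, -5, -1).

(23, -5, -1)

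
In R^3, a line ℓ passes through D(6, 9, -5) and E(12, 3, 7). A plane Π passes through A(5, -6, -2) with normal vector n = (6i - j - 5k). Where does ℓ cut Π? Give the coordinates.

(8, 7, -1)

A direction vector for ℓ is E − D = (6, -6, 12).
Π: n·r = n·A gives 6x - y - 5z = 46.
Substitute r = (6, 9, -5) + t(6, -6, 12) into the plane: 52 + (-18)t = 46, so t = 1/3.
Intersection: (6, 9, -5) + (1/3)·(6, -6, 12) = (8, 7, -1).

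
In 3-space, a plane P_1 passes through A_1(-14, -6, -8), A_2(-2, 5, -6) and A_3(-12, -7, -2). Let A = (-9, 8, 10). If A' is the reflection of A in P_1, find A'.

A_1A_2 = (12, 11, 2), A_1A_3 = (2, -1, 6); a normal to P_1 is A_1A_2 × A_1A_3 = (68, -68, -34).
Using A_1: P_1 has equation 68x - 68y - 34z = -272.
λ = (n·A − d)/|n|² = (-1496 − (-272))/10404 = -2/17.
Reflection = A − 2λn = (-9, 8, 10) − (-4/17)·(68, -68, -34) = (7, -8, 2).

(7, -8, 2)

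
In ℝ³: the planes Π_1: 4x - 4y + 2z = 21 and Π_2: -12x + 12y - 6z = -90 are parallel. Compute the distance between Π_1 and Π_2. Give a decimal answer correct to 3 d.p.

Rescale Π_2 by 1/(-3): 4x - 4y + 2z = 30. Then distance = |21 − 30| / √36 ≈ 1.500.

1.500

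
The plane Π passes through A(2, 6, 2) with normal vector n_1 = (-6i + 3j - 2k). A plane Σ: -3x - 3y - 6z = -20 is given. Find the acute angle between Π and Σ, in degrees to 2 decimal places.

Π: n_1·r = n_1·A gives -6x + 3y - 2z = 2.
cos θ = |n₁·n₂| / (|n₁||n₂|) = |21| / (√49 · √54).
θ = arccos(0.40825) ≈ 65.91°.

65.91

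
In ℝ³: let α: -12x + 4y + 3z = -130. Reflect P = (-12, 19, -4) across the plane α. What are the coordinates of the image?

λ = (n·P − d)/|n|² = (208 − (-130))/169 = 2.
Reflection = P − 2λn = (-12, 19, -4) − 4·(-12, 4, 3) = (36, 3, -16).

(36, 3, -16)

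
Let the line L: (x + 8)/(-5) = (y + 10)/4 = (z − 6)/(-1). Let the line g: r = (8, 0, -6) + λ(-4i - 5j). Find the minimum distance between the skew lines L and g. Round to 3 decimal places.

L has direction (-5, 4, -1) through (-8, -10, 6).
Common perpendicular direction n = (-5, 4, -1) × (-4, -5, 0) = (-5, 4, 41).
With w = (8, 0, -6) − (-8, -10, 6) = (16, 10, -12), w · n = -532.
Distance = |w · n| / |n| = |-532| / √1722 ≈ 12.820.

12.820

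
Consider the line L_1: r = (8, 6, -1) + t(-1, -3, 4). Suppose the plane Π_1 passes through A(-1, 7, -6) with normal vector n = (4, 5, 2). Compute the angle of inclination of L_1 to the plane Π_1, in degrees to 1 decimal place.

18.8

Π_1: n·r = n·A gives 4x + 5y + 2z = 19.
sin θ = |n·v| / (|n||v|) = |-11| / (√45 · √26) = 0.32159.
θ ≈ 18.8°.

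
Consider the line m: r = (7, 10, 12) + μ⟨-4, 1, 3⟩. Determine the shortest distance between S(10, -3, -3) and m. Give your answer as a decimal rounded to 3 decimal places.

Taking (7, 10, 12) on m with direction v = (-4, 1, 3): w = S − (7, 10, 12) = (3, -13, -15), and w × v = (-24, 51, -49).
Distance = |w × v| / |v| = √5578 / √26 ≈ 14.647.

14.647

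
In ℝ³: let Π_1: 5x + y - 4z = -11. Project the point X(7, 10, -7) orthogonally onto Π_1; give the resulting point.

(-3, 8, 1)

Foot = X − λn with λ = (n·X − d)/|n|² = (73 − (-11))/42 = 2.
Foot = (7, 10, -7) − 2·(5, 1, -4) = (-3, 8, 1).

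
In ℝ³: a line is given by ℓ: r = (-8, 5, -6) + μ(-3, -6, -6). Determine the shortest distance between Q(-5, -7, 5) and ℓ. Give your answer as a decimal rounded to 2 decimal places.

16.55

Taking (-8, 5, -6) on ℓ with direction v = (-3, -6, -6): w = Q − (-8, 5, -6) = (3, -12, 11), and w × v = (138, -15, -54).
Distance = |w × v| / |v| = √22185 / √81 ≈ 16.55.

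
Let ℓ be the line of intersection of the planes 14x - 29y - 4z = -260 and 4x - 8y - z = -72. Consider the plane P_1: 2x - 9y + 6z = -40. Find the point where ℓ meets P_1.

(-5, 6, 4)

Direction of ℓ: (14, -29, -4) × (4, -8, -1) = (-3, -2, 4).
A point on ℓ: solving the two plane equations with x = 7 gives (7, 14, -12).
Substitute r = (7, 14, -12) + t(-3, -2, 4) into the plane: -184 + 36t = -40, so t = 4.
Intersection: (7, 14, -12) + 4·(-3, -2, 4) = (-5, 6, 4).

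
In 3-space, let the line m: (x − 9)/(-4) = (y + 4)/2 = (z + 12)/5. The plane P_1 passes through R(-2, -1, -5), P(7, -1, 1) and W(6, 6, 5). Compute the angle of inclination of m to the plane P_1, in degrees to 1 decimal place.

43.4

m has direction (-4, 2, 5) through (9, -4, -12).
RP = (9, 0, 6), RW = (8, 7, 10); a normal to P_1 is RP × RW = (-42, -42, 63).
Using R: P_1 has equation -42x - 42y + 63z = -189.
sin θ = |n·v| / (|n||v|) = |399| / (√7497 · √45) = 0.68695.
θ ≈ 43.4°.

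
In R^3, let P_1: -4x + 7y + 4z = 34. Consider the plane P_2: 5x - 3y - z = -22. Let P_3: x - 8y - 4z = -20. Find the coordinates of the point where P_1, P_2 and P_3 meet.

Solving the 3×3 linear system -4x + 7y + 4z = 34, 5x - 3y - z = -22, x - 8y - 4z = -20 (e.g. by elimination or Cramer's rule, determinant = -31) gives (-4, -2, 8).

(-4, -2, 8)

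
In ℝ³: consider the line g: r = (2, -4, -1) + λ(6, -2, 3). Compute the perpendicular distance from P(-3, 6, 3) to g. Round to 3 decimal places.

10.561

Taking (2, -4, -1) on g with direction v = (6, -2, 3): w = P − (2, -4, -1) = (-5, 10, 4), and w × v = (38, 39, -50).
Distance = |w × v| / |v| = √5465 / √49 ≈ 10.561.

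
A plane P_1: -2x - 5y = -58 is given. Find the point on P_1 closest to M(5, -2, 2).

(9, 8, 2)

Foot = M − λn with λ = (n·M − d)/|n|² = (0 − (-58))/29 = 2.
Foot = (5, -2, 2) − 2·(-2, -5, 0) = (9, 8, 2).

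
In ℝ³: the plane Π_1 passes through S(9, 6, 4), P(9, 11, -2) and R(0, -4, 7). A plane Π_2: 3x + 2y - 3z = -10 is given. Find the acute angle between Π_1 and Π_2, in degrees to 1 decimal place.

65.6

SP = (0, 5, -6), SR = (-9, -10, 3); a normal to Π_1 is SP × SR = (-45, 54, 45).
Using S: Π_1 has equation -45x + 54y + 45z = 99.
cos θ = |n₁·n₂| / (|n₁||n₂|) = |-162| / (√6966 · √22).
θ = arccos(0.41382) ≈ 65.6°.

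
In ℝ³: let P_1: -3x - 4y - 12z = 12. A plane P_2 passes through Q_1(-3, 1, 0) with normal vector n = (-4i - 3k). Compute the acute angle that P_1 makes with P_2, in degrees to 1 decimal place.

42.4

P_2: n·r = n·Q_1 gives -4x - 3z = 12.
cos θ = |n₁·n₂| / (|n₁||n₂|) = |48| / (√169 · √25).
θ = arccos(0.73846) ≈ 42.4°.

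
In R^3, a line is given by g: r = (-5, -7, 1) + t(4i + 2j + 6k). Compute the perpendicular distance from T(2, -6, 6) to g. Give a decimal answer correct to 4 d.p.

Taking (-5, -7, 1) on g with direction v = (4, 2, 6): w = T − (-5, -7, 1) = (7, 1, 5), and w × v = (-4, -22, 10).
Distance = |w × v| / |v| = √600 / √56 ≈ 3.2733.

3.2733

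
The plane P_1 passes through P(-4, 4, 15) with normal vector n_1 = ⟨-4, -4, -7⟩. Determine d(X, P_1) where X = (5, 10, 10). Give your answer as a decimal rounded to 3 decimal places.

2.778

P_1: n_1·r = n_1·P gives -4x - 4y - 7z = -105.
n·X − d = (-4)·(5) + (-4)·(10) + (-7)·(10) − (-105) = -25; |n| = √81.
Distance = |-25| / √81 = 25/√81 ≈ 2.778.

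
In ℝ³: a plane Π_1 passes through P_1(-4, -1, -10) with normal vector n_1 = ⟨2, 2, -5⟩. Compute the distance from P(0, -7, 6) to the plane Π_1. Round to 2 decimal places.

Π_1: n_1·r = n_1·P_1 gives 2x + 2y - 5z = 40.
n·P − d = (2)·(0) + (2)·(-7) + (-5)·(6) − 40 = -84; |n| = √33.
Distance = |-84| / √33 = 84/√33 ≈ 14.62.

14.62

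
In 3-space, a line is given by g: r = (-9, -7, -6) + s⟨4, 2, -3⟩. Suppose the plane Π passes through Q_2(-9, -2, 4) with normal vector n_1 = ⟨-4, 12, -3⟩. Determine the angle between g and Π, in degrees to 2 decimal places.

14.05

Π: n_1·r = n_1·Q_2 gives -4x + 12y - 3z = 0.
sin θ = |n·v| / (|n||v|) = |17| / (√169 · √29) = 0.24283.
θ ≈ 14.05°.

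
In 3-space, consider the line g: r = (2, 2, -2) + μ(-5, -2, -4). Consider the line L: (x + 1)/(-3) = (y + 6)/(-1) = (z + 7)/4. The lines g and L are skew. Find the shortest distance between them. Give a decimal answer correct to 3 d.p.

6.288

L has direction (-3, -1, 4) through (-1, -6, -7).
Common perpendicular direction n = (-5, -2, -4) × (-3, -1, 4) = (-12, 32, -1).
With w = (-1, -6, -7) − (2, 2, -2) = (-3, -8, -5), w · n = -215.
Distance = |w · n| / |n| = |-215| / √1169 ≈ 6.288.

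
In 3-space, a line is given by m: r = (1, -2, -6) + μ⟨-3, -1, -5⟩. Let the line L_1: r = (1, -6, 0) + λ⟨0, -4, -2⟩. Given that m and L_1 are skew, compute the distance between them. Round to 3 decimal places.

Common perpendicular direction n = (-3, -1, -5) × (0, -4, -2) = (-18, -6, 12).
With w = (1, -6, 0) − (1, -2, -6) = (0, -4, 6), w · n = 96.
Distance = |w · n| / |n| = |96| / √504 ≈ 4.276.

4.276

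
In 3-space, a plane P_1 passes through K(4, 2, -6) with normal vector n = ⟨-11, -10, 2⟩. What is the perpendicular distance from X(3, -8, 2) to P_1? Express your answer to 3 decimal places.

8.467

P_1: n·r = n·K gives -11x - 10y + 2z = -76.
n·X − d = (-11)·(3) + (-10)·(-8) + (2)·(2) − (-76) = 127; |n| = √225.
Distance = |127| / √225 = 127/√225 ≈ 8.467.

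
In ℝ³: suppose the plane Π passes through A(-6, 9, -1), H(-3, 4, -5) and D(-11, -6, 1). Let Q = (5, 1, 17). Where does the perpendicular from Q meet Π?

AH = (3, -5, -4), AD = (-5, -15, 2); a normal to Π is AH × AD = (-70, 14, -70).
Using A: Π has equation -70x + 14y - 70z = 616.
Foot = Q − λn with λ = (n·Q − d)/|n|² = (-1526 − 616)/9996 = -3/14.
Foot = (5, 1, 17) − (-3/14)·(-70, 14, -70) = (-10, 4, 2).

(-10, 4, 2)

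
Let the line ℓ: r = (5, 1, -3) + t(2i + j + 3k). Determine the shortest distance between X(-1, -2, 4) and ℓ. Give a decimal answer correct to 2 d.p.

9.56

Taking (5, 1, -3) on ℓ with direction v = (2, 1, 3): w = X − (5, 1, -3) = (-6, -3, 7), and w × v = (-16, 32, 0).
Distance = |w × v| / |v| = √1280 / √14 ≈ 9.56.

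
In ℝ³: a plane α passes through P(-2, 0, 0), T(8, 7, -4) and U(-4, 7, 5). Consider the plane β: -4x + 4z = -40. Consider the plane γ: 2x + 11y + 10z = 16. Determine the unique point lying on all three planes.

PT = (10, 7, -4), PU = (-2, 7, 5); a normal to α is PT × PU = (63, -42, 84).
Using P: α has equation 63x - 42y + 84z = -126.
Solving the 3×3 linear system 63x - 42y + 84z = -126, -4x + 4z = -40, 2x + 11y + 10z = 16 (e.g. by elimination or Cramer's rule, determinant = -8484) gives (6, 4, -4).

(6, 4, -4)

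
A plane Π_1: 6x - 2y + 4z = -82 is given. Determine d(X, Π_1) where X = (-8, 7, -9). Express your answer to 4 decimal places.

2.1381

n·X − d = (6)·(-8) + (-2)·(7) + (4)·(-9) − (-82) = -16; |n| = √56.
Distance = |-16| / √56 = 16/√56 ≈ 2.1381.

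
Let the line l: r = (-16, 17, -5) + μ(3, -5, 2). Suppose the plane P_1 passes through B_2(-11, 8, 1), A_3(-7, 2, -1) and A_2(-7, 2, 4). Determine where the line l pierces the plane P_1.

B_2A_3 = (4, -6, -2), B_2A_2 = (4, -6, 3); a normal to P_1 is B_2A_3 × B_2A_2 = (-30, -20, 0).
Using B_2: P_1 has equation -30x - 20y = 170.
Substitute r = (-16, 17, -5) + t(3, -5, 2) into the plane: 140 + 10t = 170, so t = 3.
Intersection: (-16, 17, -5) + 3·(3, -5, 2) = (-7, 2, 1).

(-7, 2, 1)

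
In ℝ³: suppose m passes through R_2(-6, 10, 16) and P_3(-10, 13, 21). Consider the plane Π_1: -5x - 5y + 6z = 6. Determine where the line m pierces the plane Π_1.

(2, 4, 6)

A direction vector for m is P_3 − R_2 = (-4, 3, 5).
Substitute r = (-6, 10, 16) + t(-4, 3, 5) into the plane: 76 + 35t = 6, so t = -2.
Intersection: (-6, 10, 16) + (-2)·(-4, 3, 5) = (2, 4, 6).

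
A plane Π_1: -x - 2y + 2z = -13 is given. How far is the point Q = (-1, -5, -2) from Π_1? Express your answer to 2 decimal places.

6.67

n·Q − d = (-1)·(-1) + (-2)·(-5) + (2)·(-2) − (-13) = 20; |n| = √9.
Distance = |20| / √9 = 20/√9 ≈ 6.67.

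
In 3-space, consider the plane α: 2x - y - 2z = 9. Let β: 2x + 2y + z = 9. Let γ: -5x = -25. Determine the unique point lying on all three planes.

Solving the 3×3 linear system 2x - y - 2z = 9, 2x + 2y + z = 9, -5x = -25 (e.g. by elimination or Cramer's rule, determinant = -15) gives (5, -1, 1).

(5, -1, 1)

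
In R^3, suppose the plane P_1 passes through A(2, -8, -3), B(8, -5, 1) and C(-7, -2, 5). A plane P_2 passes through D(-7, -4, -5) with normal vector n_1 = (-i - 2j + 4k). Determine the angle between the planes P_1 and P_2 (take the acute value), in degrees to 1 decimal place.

AB = (6, 3, 4), AC = (-9, 6, 8); a normal to P_1 is AB × AC = (0, -84, 63).
Using A: P_1 has equation -84y + 63z = 483.
P_2: n_1·r = n_1·D gives -x - 2y + 4z = -5.
cos θ = |n₁·n₂| / (|n₁||n₂|) = |420| / (√11025 · √21).
θ = arccos(0.87287) ≈ 29.2°.

29.2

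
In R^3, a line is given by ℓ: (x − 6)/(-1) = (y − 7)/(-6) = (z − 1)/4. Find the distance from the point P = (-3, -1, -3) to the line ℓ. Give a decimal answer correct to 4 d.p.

11.3703

ℓ has direction (-1, -6, 4) through (6, 7, 1).
Taking (6, 7, 1) on ℓ with direction v = (-1, -6, 4): w = P − (6, 7, 1) = (-9, -8, -4), and w × v = (-56, 40, 46).
Distance = |w × v| / |v| = √6852 / √53 ≈ 11.3703.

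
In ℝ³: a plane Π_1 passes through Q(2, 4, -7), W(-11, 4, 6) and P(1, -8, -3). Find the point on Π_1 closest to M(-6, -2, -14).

(2, 0, -6)

QW = (-13, 0, 13), QP = (-1, -12, 4); a normal to Π_1 is QW × QP = (156, 39, 156).
Using Q: Π_1 has equation 156x + 39y + 156z = -624.
Foot = M − λn with λ = (n·M − d)/|n|² = (-3198 − (-624))/50193 = -2/39.
Foot = (-6, -2, -14) − (-2/39)·(156, 39, 156) = (2, 0, -6).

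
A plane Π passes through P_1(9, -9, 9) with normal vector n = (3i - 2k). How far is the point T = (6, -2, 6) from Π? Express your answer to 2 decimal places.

Π: n·r = n·P_1 gives 3x - 2z = 9.
n·T − d = (3)·(6) + (0)·(-2) + (-2)·(6) − 9 = -3; |n| = √13.
Distance = |-3| / √13 = 3/√13 ≈ 0.83.

0.83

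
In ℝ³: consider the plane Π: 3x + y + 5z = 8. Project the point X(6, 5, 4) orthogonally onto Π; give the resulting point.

(3, 4, -1)

Foot = X − λn with λ = (n·X − d)/|n|² = (43 − 8)/35 = 1.
Foot = (6, 5, 4) − 1·(3, 1, 5) = (3, 4, -1).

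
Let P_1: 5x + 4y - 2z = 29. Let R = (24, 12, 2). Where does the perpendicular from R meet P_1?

(9, 0, 8)

Foot = R − λn with λ = (n·R − d)/|n|² = (164 − 29)/45 = 3.
Foot = (24, 12, 2) − 3·(5, 4, -2) = (9, 0, 8).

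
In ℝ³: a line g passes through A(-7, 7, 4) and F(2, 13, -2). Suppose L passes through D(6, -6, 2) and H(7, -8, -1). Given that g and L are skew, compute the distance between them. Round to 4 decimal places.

14.0464

A direction vector for g is F − A = (9, 6, -6).
A direction vector for L is H − D = (1, -2, -3).
Common perpendicular direction n = (9, 6, -6) × (1, -2, -3) = (-30, 21, -24).
With w = (6, -6, 2) − (-7, 7, 4) = (13, -13, -2), w · n = -615.
Distance = |w · n| / |n| = |-615| / √1917 ≈ 14.0464.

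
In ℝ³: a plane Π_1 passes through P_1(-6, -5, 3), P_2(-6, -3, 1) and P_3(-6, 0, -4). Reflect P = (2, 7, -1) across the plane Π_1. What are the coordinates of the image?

(-14, 7, -1)

P_1P_2 = (0, 2, -2), P_1P_3 = (0, 5, -7); a normal to Π_1 is P_1P_2 × P_1P_3 = (-4, 0, 0).
Using P_1: Π_1 has equation -4x = 24.
λ = (n·P − d)/|n|² = (-8 − 24)/16 = -2.
Reflection = P − 2λn = (2, 7, -1) − (-4)·(-4, 0, 0) = (-14, 7, -1).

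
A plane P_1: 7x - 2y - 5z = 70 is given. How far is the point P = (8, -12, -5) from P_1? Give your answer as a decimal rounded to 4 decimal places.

3.9630

n·P − d = (7)·(8) + (-2)·(-12) + (-5)·(-5) − 70 = 35; |n| = √78.
Distance = |35| / √78 = 35/√78 ≈ 3.9630.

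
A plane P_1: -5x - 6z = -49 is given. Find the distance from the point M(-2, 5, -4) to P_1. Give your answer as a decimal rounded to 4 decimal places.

n·M − d = (-5)·(-2) + (0)·(5) + (-6)·(-4) − (-49) = 83; |n| = √61.
Distance = |83| / √61 = 83/√61 ≈ 10.6271.

10.6271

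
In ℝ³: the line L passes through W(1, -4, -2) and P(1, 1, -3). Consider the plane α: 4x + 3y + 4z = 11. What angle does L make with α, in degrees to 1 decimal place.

A direction vector for L is P − W = (0, 5, -1).
sin θ = |n·v| / (|n||v|) = |11| / (√41 · √26) = 0.33691.
θ ≈ 19.7°.

19.7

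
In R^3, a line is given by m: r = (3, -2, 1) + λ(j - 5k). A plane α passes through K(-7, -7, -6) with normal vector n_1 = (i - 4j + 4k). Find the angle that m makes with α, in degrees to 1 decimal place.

55.0

α: n_1·r = n_1·K gives x - 4y + 4z = -3.
sin θ = |n·v| / (|n||v|) = |-24| / (√33 · √26) = 0.81935.
θ ≈ 55.0°.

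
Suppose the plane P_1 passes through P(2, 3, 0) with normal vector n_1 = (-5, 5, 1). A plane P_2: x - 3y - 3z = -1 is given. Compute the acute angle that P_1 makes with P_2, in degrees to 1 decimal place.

P_1: n_1·r = n_1·P gives -5x + 5y + z = 5.
cos θ = |n₁·n₂| / (|n₁||n₂|) = |-23| / (√51 · √19).
θ = arccos(0.73887) ≈ 42.4°.

42.4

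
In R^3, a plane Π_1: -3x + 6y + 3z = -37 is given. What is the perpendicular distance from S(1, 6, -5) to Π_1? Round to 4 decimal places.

7.4846

n·S − d = (-3)·(1) + (6)·(6) + (3)·(-5) − (-37) = 55; |n| = √54.
Distance = |55| / √54 = 55/√54 ≈ 7.4846.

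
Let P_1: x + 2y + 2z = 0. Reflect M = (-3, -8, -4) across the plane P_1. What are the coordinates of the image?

λ = (n·M − d)/|n|² = (-27 − 0)/9 = -3.
Reflection = M − 2λn = (-3, -8, -4) − (-6)·(1, 2, 2) = (3, 4, 8).

(3, 4, 8)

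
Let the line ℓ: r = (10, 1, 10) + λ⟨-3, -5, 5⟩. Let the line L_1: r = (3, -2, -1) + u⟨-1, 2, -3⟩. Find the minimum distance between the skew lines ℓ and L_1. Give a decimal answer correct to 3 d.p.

6.921

Common perpendicular direction n = (-3, -5, 5) × (-1, 2, -3) = (5, -14, -11).
With w = (3, -2, -1) − (10, 1, 10) = (-7, -3, -11), w · n = 128.
Distance = |w · n| / |n| = |128| / √342 ≈ 6.921.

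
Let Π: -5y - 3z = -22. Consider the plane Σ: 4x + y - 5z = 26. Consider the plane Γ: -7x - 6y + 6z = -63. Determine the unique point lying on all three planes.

Solving the 3×3 linear system -5y - 3z = -22, 4x + y - 5z = 26, -7x - 6y + 6z = -63 (e.g. by elimination or Cramer's rule, determinant = -4) gives (-3, 8, -6).

(-3, 8, -6)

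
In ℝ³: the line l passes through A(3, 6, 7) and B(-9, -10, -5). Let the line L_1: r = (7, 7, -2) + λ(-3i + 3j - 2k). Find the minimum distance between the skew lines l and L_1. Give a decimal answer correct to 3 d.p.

9.564

A direction vector for l is B − A = (-12, -16, -12).
Common perpendicular direction n = (-12, -16, -12) × (-3, 3, -2) = (68, 12, -84).
With w = (7, 7, -2) − (3, 6, 7) = (4, 1, -9), w · n = 1040.
Distance = |w · n| / |n| = |1040| / √11824 ≈ 9.564.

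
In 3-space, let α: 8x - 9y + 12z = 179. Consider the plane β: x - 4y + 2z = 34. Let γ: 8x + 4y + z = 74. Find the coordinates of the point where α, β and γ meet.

(10, -3, 6)

Solving the 3×3 linear system 8x - 9y + 12z = 179, x - 4y + 2z = 34, 8x + 4y + z = 74 (e.g. by elimination or Cramer's rule, determinant = 201) gives (10, -3, 6).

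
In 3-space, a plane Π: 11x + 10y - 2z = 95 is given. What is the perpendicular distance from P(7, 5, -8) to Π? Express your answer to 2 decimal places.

n·P − d = (11)·(7) + (10)·(5) + (-2)·(-8) − 95 = 48; |n| = √225.
Distance = |48| / √225 = 48/√225 ≈ 3.20.

3.20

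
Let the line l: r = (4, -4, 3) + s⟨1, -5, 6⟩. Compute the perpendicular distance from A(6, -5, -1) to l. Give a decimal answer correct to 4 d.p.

Taking (4, -4, 3) on l with direction v = (1, -5, 6): w = A − (4, -4, 3) = (2, -1, -4), and w × v = (-26, -16, -9).
Distance = |w × v| / |v| = √1013 / √62 ≈ 4.0421.

4.0421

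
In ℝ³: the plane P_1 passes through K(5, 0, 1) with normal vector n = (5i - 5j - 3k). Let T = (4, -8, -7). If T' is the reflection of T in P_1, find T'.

(-6, 2, -1)

P_1: n·r = n·K gives 5x - 5y - 3z = 22.
λ = (n·T − d)/|n|² = (81 − 22)/59 = 1.
Reflection = T − 2λn = (4, -8, -7) − 2·(5, -5, -3) = (-6, 2, -1).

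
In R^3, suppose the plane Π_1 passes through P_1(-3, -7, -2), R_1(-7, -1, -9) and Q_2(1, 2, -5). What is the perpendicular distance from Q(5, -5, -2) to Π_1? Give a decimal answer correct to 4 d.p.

3.2941

P_1R_1 = (-4, 6, -7), P_1Q_2 = (4, 9, -3); a normal to Π_1 is P_1R_1 × P_1Q_2 = (45, -40, -60).
Using P_1: Π_1 has equation 45x - 40y - 60z = 265.
n·Q − d = (45)·(5) + (-40)·(-5) + (-60)·(-2) − 265 = 280; |n| = √7225.
Distance = |280| / √7225 = 280/√7225 ≈ 3.2941.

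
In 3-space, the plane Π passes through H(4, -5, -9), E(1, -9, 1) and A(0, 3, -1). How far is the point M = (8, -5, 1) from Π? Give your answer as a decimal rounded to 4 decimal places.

7.0667

HE = (-3, -4, 10), HA = (-4, 8, 8); a normal to Π is HE × HA = (-112, -16, -40).
Using H: Π has equation -112x - 16y - 40z = -8.
n·M − d = (-112)·(8) + (-16)·(-5) + (-40)·(1) − (-8) = -848; |n| = √14400.
Distance = |-848| / √14400 = 848/√14400 ≈ 7.0667.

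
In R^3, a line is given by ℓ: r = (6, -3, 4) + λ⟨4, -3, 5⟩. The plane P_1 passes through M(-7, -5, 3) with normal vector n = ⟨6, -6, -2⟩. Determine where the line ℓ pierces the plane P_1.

P_1: n·r = n·M gives 6x - 6y - 2z = -18.
Substitute r = (6, -3, 4) + t(4, -3, 5) into the plane: 46 + 32t = -18, so t = -2.
Intersection: (6, -3, 4) + (-2)·(4, -3, 5) = (-2, 3, -6).

(-2, 3, -6)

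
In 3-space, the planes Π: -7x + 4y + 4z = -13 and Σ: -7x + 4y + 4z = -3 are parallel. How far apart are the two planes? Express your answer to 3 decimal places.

Same normal n = (-7, 4, 4) with |n| = √81; distance = |-13 − (-3)| / |n| = 10/√81 ≈ 1.111.

1.111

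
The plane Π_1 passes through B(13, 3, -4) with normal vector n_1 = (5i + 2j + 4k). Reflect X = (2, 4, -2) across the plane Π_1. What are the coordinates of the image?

(12, 8, 6)

Π_1: n_1·r = n_1·B gives 5x + 2y + 4z = 55.
λ = (n·X − d)/|n|² = (10 − 55)/45 = -1.
Reflection = X − 2λn = (2, 4, -2) − (-2)·(5, 2, 4) = (12, 8, 6).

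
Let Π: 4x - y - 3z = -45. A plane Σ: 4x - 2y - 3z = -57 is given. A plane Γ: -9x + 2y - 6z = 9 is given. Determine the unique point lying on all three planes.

Solving the 3×3 linear system 4x - y - 3z = -45, 4x - 2y - 3z = -57, -9x + 2y - 6z = 9 (e.g. by elimination or Cramer's rule, determinant = 51) gives (-3, 12, 7).

(-3, 12, 7)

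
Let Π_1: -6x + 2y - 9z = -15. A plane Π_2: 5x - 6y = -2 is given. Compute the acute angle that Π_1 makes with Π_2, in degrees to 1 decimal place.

60.7

cos θ = |n₁·n₂| / (|n₁||n₂|) = |-42| / (√121 · √61).
θ = arccos(0.48887) ≈ 60.7°.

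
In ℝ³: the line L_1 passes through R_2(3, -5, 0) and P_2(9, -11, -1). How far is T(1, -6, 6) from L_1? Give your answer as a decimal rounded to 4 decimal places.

A direction vector for L_1 is P_2 − R_2 = (6, -6, -1).
Taking (3, -5, 0) on L_1 with direction v = (6, -6, -1): w = T − (3, -5, 0) = (-2, -1, 6), and w × v = (37, 34, 18).
Distance = |w × v| / |v| = √2849 / √73 ≈ 6.2472.

6.2472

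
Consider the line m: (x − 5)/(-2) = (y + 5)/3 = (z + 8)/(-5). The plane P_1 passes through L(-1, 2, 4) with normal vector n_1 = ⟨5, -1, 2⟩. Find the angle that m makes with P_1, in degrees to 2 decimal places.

42.94

m has direction (-2, 3, -5) through (5, -5, -8).
P_1: n_1·r = n_1·L gives 5x - y + 2z = 1.
sin θ = |n·v| / (|n||v|) = |-23| / (√30 · √38) = 0.68120.
θ ≈ 42.94°.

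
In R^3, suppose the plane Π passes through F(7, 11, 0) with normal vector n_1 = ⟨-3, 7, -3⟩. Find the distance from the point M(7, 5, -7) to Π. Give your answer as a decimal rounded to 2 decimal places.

2.57

Π: n_1·r = n_1·F gives -3x + 7y - 3z = 56.
n·M − d = (-3)·(7) + (7)·(5) + (-3)·(-7) − 56 = -21; |n| = √67.
Distance = |-21| / √67 = 21/√67 ≈ 2.57.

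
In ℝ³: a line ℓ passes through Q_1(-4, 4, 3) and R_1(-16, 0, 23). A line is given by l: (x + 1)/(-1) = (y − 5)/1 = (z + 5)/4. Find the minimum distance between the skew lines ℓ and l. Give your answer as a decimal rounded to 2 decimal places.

A direction vector for ℓ is R_1 − Q_1 = (-12, -4, 20).
l has direction (-1, 1, 4) through (-1, 5, -5).
Common perpendicular direction n = (-12, -4, 20) × (-1, 1, 4) = (-36, 28, -16).
With w = (-1, 5, -5) − (-4, 4, 3) = (3, 1, -8), w · n = 48.
Distance = |w · n| / |n| = |48| / √2336 ≈ 0.99.

0.99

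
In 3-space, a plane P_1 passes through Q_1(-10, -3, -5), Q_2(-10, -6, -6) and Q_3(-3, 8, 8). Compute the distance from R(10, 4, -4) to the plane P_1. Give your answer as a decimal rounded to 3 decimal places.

16.474

Q_1Q_2 = (0, -3, -1), Q_1Q_3 = (7, 11, 13); a normal to P_1 is Q_1Q_2 × Q_1Q_3 = (-28, -7, 21).
Using Q_1: P_1 has equation -28x - 7y + 21z = 196.
n·R − d = (-28)·(10) + (-7)·(4) + (21)·(-4) − 196 = -588; |n| = √1274.
Distance = |-588| / √1274 = 588/√1274 ≈ 16.474.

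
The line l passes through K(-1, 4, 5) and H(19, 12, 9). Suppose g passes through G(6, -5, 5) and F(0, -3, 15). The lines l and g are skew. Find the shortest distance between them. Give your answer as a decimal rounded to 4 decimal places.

A direction vector for l is H − K = (20, 8, 4).
A direction vector for g is F − G = (-6, 2, 10).
Common perpendicular direction n = (20, 8, 4) × (-6, 2, 10) = (72, -224, 88).
With w = (6, -5, 5) − (-1, 4, 5) = (7, -9, 0), w · n = 2520.
Distance = |w · n| / |n| = |2520| / √63104 ≈ 10.0316.

10.0316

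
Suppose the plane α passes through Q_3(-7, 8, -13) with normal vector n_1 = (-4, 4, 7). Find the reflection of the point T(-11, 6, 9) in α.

(5, -10, -19)

α: n_1·r = n_1·Q_3 gives -4x + 4y + 7z = -31.
λ = (n·T − d)/|n|² = (131 − (-31))/81 = 2.
Reflection = T − 2λn = (-11, 6, 9) − 4·(-4, 4, 7) = (5, -10, -19).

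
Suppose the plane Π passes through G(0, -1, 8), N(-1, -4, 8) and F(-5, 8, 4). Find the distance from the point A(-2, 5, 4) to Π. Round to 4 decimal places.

1.7693

GN = (-1, -3, 0), GF = (-5, 9, -4); a normal to Π is GN × GF = (12, -4, -24).
Using G: Π has equation 12x - 4y - 24z = -188.
n·A − d = (12)·(-2) + (-4)·(5) + (-24)·(4) − (-188) = 48; |n| = √736.
Distance = |48| / √736 = 48/√736 ≈ 1.7693.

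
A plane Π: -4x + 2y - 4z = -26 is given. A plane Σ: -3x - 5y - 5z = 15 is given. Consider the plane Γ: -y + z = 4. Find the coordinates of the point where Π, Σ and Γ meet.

(5, -5, -1)

Solving the 3×3 linear system -4x + 2y - 4z = -26, -3x - 5y - 5z = 15, -y + z = 4 (e.g. by elimination or Cramer's rule, determinant = 34) gives (5, -5, -1).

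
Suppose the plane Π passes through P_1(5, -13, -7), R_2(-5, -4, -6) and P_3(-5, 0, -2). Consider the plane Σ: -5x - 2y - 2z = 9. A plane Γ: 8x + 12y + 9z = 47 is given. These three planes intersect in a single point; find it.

P_1R_2 = (-10, 9, 1), P_1P_3 = (-10, 13, 5); a normal to Π is P_1R_2 × P_1P_3 = (32, 40, -40).
Using P_1: Π has equation 32x + 40y - 40z = -80.
Solving the 3×3 linear system 32x + 40y - 40z = -80, -5x - 2y - 2z = 9, 8x + 12y + 9z = 47 (e.g. by elimination or Cramer's rule, determinant = 3112) gives (-5, 5, 3).

(-5, 5, 3)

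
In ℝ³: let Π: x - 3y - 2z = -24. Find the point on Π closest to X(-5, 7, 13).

Foot = X − λn with λ = (n·X − d)/|n|² = (-52 − (-24))/14 = -2.
Foot = (-5, 7, 13) − (-2)·(1, -3, -2) = (-3, 1, 9).

(-3, 1, 9)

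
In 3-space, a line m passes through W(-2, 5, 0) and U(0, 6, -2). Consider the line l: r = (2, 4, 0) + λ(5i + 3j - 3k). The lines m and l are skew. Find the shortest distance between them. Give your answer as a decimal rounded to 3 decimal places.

3.138

A direction vector for m is U − W = (2, 1, -2).
Common perpendicular direction n = (2, 1, -2) × (5, 3, -3) = (3, -4, 1).
With w = (2, 4, 0) − (-2, 5, 0) = (4, -1, 0), w · n = 16.
Distance = |w · n| / |n| = |16| / √26 ≈ 3.138.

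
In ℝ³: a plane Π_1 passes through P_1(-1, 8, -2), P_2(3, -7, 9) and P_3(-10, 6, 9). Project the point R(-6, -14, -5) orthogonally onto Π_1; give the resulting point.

(4, -4, 5)

P_1P_2 = (4, -15, 11), P_1P_3 = (-9, -2, 11); a normal to Π_1 is P_1P_2 × P_1P_3 = (-143, -143, -143).
Using P_1: Π_1 has equation -143x - 143y - 143z = -715.
Foot = R − λn with λ = (n·R − d)/|n|² = (3575 − (-715))/61347 = 10/143.
Foot = (-6, -14, -5) − (10/143)·(-143, -143, -143) = (4, -4, 5).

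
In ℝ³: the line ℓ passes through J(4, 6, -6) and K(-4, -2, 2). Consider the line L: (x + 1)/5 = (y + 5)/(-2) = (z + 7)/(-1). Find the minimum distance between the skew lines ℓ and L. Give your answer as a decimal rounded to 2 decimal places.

A direction vector for ℓ is K − J = (-8, -8, 8).
L has direction (5, -2, -1) through (-1, -5, -7).
Common perpendicular direction n = (-8, -8, 8) × (5, -2, -1) = (24, 32, 56).
With w = (-1, -5, -7) − (4, 6, -6) = (-5, -11, -1), w · n = -528.
Distance = |w · n| / |n| = |-528| / √4736 ≈ 7.67.

7.67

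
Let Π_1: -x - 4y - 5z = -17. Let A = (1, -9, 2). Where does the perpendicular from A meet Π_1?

(2, -5, 7)

Foot = A − λn with λ = (n·A − d)/|n|² = (25 − (-17))/42 = 1.
Foot = (1, -9, 2) − 1·(-1, -4, -5) = (2, -5, 7).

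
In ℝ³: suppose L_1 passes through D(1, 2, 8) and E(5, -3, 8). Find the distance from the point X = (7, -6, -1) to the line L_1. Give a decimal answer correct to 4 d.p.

9.0054

A direction vector for L_1 is E − D = (4, -5, 0).
Taking (1, 2, 8) on L_1 with direction v = (4, -5, 0): w = X − (1, 2, 8) = (6, -8, -9), and w × v = (-45, -36, 2).
Distance = |w × v| / |v| = √3325 / √41 ≈ 9.0054.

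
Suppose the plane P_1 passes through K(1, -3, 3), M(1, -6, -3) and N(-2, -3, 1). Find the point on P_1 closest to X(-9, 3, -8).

(-11, -3, -5)

KM = (0, -3, -6), KN = (-3, 0, -2); a normal to P_1 is KM × KN = (6, 18, -9).
Using K: P_1 has equation 6x + 18y - 9z = -75.
Foot = X − λn with λ = (n·X − d)/|n|² = (72 − (-75))/441 = 1/3.
Foot = (-9, 3, -8) − (1/3)·(6, 18, -9) = (-11, -3, -5).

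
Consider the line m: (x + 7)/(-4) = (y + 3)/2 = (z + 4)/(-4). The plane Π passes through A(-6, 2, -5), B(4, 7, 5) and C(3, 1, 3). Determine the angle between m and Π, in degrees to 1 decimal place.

5.1

m has direction (-4, 2, -4) through (-7, -3, -4).
AB = (10, 5, 10), AC = (9, -1, 8); a normal to Π is AB × AC = (50, 10, -55).
Using A: Π has equation 50x + 10y - 55z = -5.
sin θ = |n·v| / (|n||v|) = |40| / (√5625 · √36) = 0.08889.
θ ≈ 5.1°.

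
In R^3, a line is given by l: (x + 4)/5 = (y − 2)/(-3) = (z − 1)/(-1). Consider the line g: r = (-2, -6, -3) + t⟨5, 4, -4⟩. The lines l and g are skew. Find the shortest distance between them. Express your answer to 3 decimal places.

l has direction (5, -3, -1) through (-4, 2, 1).
Common perpendicular direction n = (5, -3, -1) × (5, 4, -4) = (16, 15, 35).
With w = (-2, -6, -3) − (-4, 2, 1) = (2, -8, -4), w · n = -228.
Distance = |w · n| / |n| = |-228| / √1706 ≈ 5.520.

5.520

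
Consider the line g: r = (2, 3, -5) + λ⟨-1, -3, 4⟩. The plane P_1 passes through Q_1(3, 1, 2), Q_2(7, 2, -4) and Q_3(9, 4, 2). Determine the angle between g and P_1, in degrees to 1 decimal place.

33.3

Q_1Q_2 = (4, 1, -6), Q_1Q_3 = (6, 3, 0); a normal to P_1 is Q_1Q_2 × Q_1Q_3 = (18, -36, 6).
Using Q_1: P_1 has equation 18x - 36y + 6z = 30.
sin θ = |n·v| / (|n||v|) = |114| / (√1656 · √26) = 0.54940.
θ ≈ 33.3°.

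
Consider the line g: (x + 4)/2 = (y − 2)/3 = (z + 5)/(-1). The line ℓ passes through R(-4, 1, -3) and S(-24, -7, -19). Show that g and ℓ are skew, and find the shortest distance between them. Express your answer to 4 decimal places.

0.4082

g has direction (2, 3, -1) through (-4, 2, -5).
A direction vector for ℓ is S − R = (-20, -8, -16).
Common perpendicular direction n = (2, 3, -1) × (-20, -8, -16) = (-56, 52, 44).
With w = (-4, 1, -3) − (-4, 2, -5) = (0, -1, 2), w · n = 36.
Since n ≠ 0 the lines are not parallel, and w · n = 36 ≠ 0 so they do not intersect; hence they are skew.
Distance = |w · n| / |n| = |36| / √7776 ≈ 0.4082.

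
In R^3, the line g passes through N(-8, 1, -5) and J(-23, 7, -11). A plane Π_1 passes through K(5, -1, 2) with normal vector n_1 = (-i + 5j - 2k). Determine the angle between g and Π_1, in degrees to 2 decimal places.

37.15

A direction vector for g is J − N = (-15, 6, -6).
Π_1: n_1·r = n_1·K gives -x + 5y - 2z = -14.
sin θ = |n·v| / (|n||v|) = |57| / (√30 · √297) = 0.60386.
θ ≈ 37.15°.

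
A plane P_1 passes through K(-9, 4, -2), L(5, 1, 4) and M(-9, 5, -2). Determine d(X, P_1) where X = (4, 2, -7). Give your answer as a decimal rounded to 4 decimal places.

KL = (14, -3, 6), KM = (0, 1, 0); a normal to P_1 is KL × KM = (-6, 0, 14).
Using K: P_1 has equation -6x + 14z = 26.
n·X − d = (-6)·(4) + (0)·(2) + (14)·(-7) − 26 = -148; |n| = √232.
Distance = |-148| / √232 = 148/√232 ≈ 9.7167.

9.7167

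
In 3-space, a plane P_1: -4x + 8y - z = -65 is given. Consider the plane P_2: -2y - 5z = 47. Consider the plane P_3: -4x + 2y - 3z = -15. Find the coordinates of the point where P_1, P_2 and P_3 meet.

Solving the 3×3 linear system -4x + 8y - z = -65, -2y - 5z = 47, -4x + 2y - 3z = -15 (e.g. by elimination or Cramer's rule, determinant = 104) gives (6, -6, -7).

(6, -6, -7)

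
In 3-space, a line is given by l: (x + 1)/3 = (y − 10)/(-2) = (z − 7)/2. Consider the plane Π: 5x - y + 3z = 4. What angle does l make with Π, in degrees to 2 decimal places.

70.55

l has direction (3, -2, 2) through (-1, 10, 7).
sin θ = |n·v| / (|n||v|) = |23| / (√35 · √17) = 0.94291.
θ ≈ 70.55°.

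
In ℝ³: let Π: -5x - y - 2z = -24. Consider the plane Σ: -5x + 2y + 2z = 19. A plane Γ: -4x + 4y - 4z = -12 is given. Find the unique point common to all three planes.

Solving the 3×3 linear system -5x - y - 2z = -24, -5x + 2y + 2z = 19, -4x + 4y - 4z = -12 (e.g. by elimination or Cramer's rule, determinant = 132) gives (1, 5, 7).

(1, 5, 7)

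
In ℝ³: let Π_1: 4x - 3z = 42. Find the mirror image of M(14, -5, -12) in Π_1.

λ = (n·M − d)/|n|² = (92 − 42)/25 = 2.
Reflection = M − 2λn = (14, -5, -12) − 4·(4, 0, -3) = (-2, -5, 0).

(-2, -5, 0)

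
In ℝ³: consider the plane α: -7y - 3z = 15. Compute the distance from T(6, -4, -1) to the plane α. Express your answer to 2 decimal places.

n·T − d = (0)·(6) + (-7)·(-4) + (-3)·(-1) − 15 = 16; |n| = √58.
Distance = |16| / √58 = 16/√58 ≈ 2.10.

2.10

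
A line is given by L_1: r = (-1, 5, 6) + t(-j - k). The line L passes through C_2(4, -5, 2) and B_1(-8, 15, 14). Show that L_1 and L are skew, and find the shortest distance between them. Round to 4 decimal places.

1.7056

A direction vector for L is B_1 − C_2 = (-12, 20, 12).
Common perpendicular direction n = (0, -1, -1) × (-12, 20, 12) = (8, 12, -12).
With w = (4, -5, 2) − (-1, 5, 6) = (5, -10, -4), w · n = -32.
Since n ≠ 0 the lines are not parallel, and w · n = -32 ≠ 0 so they do not intersect; hence they are skew.
Distance = |w · n| / |n| = |-32| / √352 ≈ 1.7056.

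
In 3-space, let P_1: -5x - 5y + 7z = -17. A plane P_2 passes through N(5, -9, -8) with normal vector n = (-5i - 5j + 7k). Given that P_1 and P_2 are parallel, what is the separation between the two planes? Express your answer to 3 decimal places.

1.910

P_2: n·r = n·N gives -5x - 5y + 7z = -36.
Same normal n = (-5, -5, 7) with |n| = √99; distance = |-17 − (-36)| / |n| = 19/√99 ≈ 1.910.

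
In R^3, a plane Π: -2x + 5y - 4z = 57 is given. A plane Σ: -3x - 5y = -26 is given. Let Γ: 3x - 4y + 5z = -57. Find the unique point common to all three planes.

Solving the 3×3 linear system -2x + 5y - 4z = 57, -3x - 5y = -26, 3x - 4y + 5z = -57 (e.g. by elimination or Cramer's rule, determinant = 17) gives (-3, 7, -4).

(-3, 7, -4)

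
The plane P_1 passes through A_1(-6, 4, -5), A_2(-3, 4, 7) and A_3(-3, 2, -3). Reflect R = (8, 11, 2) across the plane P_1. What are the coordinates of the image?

A_1A_2 = (3, 0, 12), A_1A_3 = (3, -2, 2); a normal to P_1 is A_1A_2 × A_1A_3 = (24, 30, -6).
Using A_1: P_1 has equation 24x + 30y - 6z = 6.
λ = (n·R − d)/|n|² = (510 − 6)/1512 = 1/3.
Reflection = R − 2λn = (8, 11, 2) − (2/3)·(24, 30, -6) = (-8, -9, 6).

(-8, -9, 6)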